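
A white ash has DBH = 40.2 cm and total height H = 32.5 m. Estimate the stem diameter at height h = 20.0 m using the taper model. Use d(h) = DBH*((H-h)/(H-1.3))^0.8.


Taper: d(h) = DBH * ((H - h) / (H - 1.3))^0.8
Numerator = H - h = 32.5 - 20.0 = 12.5 m
Denominator = H - 1.3 = 32.5 - 1.3 = 31.2 m
Ratio = 12.5 / 31.2 = 0.40064
d = 40.2 * 0.40064^0.8 = 19.3 cm

19.3


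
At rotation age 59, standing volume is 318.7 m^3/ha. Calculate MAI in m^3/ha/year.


Formula: MAI = Total Volume / Stand Age
MAI = 318.7 m^3/ha / 59 years
MAI = 5.4 m^3/ha/year

5.4


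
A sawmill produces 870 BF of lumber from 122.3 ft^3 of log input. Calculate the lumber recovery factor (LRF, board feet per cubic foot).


Formula: LRF = Lumber Output (BF) / Log Input (ft^3)
LRF = 870 BF / 122.3 ft^3
LRF = 7.11 BF/ft^3

7.11


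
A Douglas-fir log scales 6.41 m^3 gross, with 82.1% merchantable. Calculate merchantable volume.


Formula: MV = V_total * (merchantable_pct / 100)
Merchantable fraction = 82.1% / 100 = 0.821
MV = 6.41 m^3 * 0.821 = 5.263 m^3

5.263


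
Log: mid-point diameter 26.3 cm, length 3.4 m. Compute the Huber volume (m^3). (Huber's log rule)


Huber: V = Am * L,  Am = pi*(Dm/200)^2
Am = pi*(26.3/200)^2 = 0.054325 m^2
V = 0.054325*3.4 = 0.1847 m^3

0.1847


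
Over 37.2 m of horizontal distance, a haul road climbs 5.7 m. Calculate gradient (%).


Formula: Gradient = rise / run * 100
Gradient = 5.7 / 37.2 * 100 = 15.3%

15.3


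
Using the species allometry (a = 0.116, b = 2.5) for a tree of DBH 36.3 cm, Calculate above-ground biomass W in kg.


Formula: W = a * DBH^b  (allometric power law)
DBH^b = 36.3^2.5 = 7939.0139
W = 0.116 * 7939.0139 = 920.9 kg

920.9


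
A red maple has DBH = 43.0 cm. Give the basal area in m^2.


Formula: BA = pi * (DBH/2)^2 / 10000  (cm^2 to m^2)
Radius = DBH/2 = 43.0/2 = 21.5 cm
BA = pi * 21.5^2 / 10000
   = 1452.2012 cm^2 / 10000
   = 0.1452 m^2

0.1452


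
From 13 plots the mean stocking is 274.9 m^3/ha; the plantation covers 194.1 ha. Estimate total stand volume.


Formula: Total Volume = Mean Volume per ha * Total Area
Total Volume = 274.9 m^3/ha * 194.1 ha
Total Volume = 53358 m^3

53358


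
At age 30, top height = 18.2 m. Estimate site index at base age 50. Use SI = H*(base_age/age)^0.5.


Formula: SI = H_dom * (base_age / age)^0.5
Age ratio = 50 / 30 = 1.66667
sqrt(age_ratio) = 1.29099
SI = 18.2 * 1.29099 = 23.5 m

23.5


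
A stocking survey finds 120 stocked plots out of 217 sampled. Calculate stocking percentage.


Formula: Stocking % = stocked plots / total plots * 100
Stocking = 120 / 217 * 100
Stocking = 0.553 * 100 = 55.3%

55.3


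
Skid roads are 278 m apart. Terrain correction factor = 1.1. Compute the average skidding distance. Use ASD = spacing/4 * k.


Formula: ASD = (spacing / 4) * correction
Uncorrected distance = spacing / 4 = 278 / 4 = 69.5 m
ASD = 69.5 * 1.1 = 76 m

76


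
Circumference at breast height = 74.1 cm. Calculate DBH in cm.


Formula: DBH = C / pi
DBH = 74.1 / pi
pi = 3.14159...
DBH = 23.6 cm

23.6


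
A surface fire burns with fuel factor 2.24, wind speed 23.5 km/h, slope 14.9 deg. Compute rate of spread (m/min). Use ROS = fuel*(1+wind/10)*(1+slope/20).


Formula: ROS = fuel * (1 + wind/10) * (1 + slope/20)
Wind factor = 1 + 23.5/10 = 3.35
Slope factor = 1 + 14.9/20 = 1.745
ROS = 2.24 * 3.35 * 1.745 = 13.09 m/min

13.09


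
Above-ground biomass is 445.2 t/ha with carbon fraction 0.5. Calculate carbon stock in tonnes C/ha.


Formula: Carbon Stock = Biomass * Carbon Fraction
C = 445.2 t/ha * 0.5
C = 222.6 t C/ha

222.6


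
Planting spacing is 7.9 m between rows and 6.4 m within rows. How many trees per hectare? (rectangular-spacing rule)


Formula: TPH = 10000 m^2/ha / (spacing_x * spacing_y)
Area per tree = 7.9 m * 6.4 m = 50.56 m^2
TPH = 10000 / 50.56 = 198 trees/ha

198


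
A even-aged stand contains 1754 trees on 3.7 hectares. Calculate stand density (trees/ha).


Formula: Stand Density = N_trees / Area_ha
Density = 1754 trees / 3.7 ha
Density = 474 trees/ha

474


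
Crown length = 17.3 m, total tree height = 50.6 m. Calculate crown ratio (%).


Formula: Crown Ratio = (Crown Length / Total Height) * 100
CR = (17.3 m / 50.6 m) * 100
CR = 0.3419 * 100 = 34.2%

34.2


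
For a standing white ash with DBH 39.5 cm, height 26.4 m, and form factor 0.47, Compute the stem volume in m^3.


Formula: V = pi * (DBH/200)^2 * H * ff
Radius = DBH/200 = 39.5/200 = 0.1975 m
Radius^2 = 0.1975^2 = 0.03900625 m^2
V = pi * 0.03900625 * 26.4 * 0.47
V = 1.52 m^3

1.52


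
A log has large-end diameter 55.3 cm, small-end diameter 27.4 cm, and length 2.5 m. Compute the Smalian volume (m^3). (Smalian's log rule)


Smalian: V = (A1 + A2)/2 * L,  A = pi*(D/200)^2
A1 = pi*(55.3/200)^2 = 0.240182 m^2
A2 = pi*(27.4/200)^2 = 0.058965 m^2
V = (0.240182+0.058965)/2*2.5 = 0.3739 m^3

0.3739


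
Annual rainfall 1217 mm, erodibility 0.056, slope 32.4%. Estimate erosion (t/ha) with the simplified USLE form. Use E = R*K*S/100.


Formula: E = R * K * S / 100  (simplified USLE)
R * K = 1217 * 0.056 = 68.152
E = 68.152 * 32.4 / 100 = 22.08 t/ha

22.08


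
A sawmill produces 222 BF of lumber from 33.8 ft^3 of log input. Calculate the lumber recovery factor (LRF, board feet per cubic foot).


Formula: LRF = Lumber Output (BF) / Log Input (ft^3)
LRF = 222 BF / 33.8 ft^3
LRF = 6.57 BF/ft^3

6.57


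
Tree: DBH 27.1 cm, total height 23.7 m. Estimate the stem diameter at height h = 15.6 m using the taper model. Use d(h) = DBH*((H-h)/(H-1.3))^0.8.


Taper: d(h) = DBH * ((H - h) / (H - 1.3))^0.8
Numerator = H - h = 23.7 - 15.6 = 8.1 m
Denominator = H - 1.3 = 23.7 - 1.3 = 22.4 m
Ratio = 8.1 / 22.4 = 0.36161
d = 27.1 * 0.36161^0.8 = 12.0 cm

12.0


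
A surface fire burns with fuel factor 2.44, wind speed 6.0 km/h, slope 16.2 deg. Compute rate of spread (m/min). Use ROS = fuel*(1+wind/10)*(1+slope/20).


Formula: ROS = fuel * (1 + wind/10) * (1 + slope/20)
Wind factor = 1 + 6.0/10 = 1.6
Slope factor = 1 + 16.2/20 = 1.81
ROS = 2.44 * 1.6 * 1.81 = 7.07 m/min

7.07


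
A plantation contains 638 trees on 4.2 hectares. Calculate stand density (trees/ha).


Formula: Stand Density = N_trees / Area_ha
Density = 638 trees / 4.2 ha
Density = 152 trees/ha

152


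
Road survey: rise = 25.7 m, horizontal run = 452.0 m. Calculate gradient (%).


Formula: Gradient = rise / run * 100
Gradient = 25.7 / 452.0 * 100 = 5.7%

5.7


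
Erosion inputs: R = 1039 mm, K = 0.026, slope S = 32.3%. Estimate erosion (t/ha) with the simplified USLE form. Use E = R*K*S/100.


Formula: E = R * K * S / 100  (simplified USLE)
R * K = 1039 * 0.026 = 27.014
E = 27.014 * 32.3 / 100 = 8.73 t/ha

8.73


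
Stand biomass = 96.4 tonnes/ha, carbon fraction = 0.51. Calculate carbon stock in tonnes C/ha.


Formula: Carbon Stock = Biomass * Carbon Fraction
C = 96.4 t/ha * 0.51
C = 49.2 t C/ha

49.2


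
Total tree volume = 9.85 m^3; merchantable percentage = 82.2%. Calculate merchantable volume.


Formula: MV = V_total * (merchantable_pct / 100)
Merchantable fraction = 82.2% / 100 = 0.822
MV = 9.85 m^3 * 0.822 = 8.097 m^3

8.097


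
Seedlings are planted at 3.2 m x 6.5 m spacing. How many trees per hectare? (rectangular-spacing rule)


Formula: TPH = 10000 m^2/ha / (spacing_x * spacing_y)
Area per tree = 3.2 m * 6.5 m = 20.8 m^2
TPH = 10000 / 20.8 = 481 trees/ha

481


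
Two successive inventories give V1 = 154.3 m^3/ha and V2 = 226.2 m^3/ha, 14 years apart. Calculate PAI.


Formula: PAI = (V_T2 - V_T1) / (T2 - T1)
Volume increment = 226.2 - 154.3 = 71.9 m^3/ha
PAI = 71.9 / 14 = 5.14 m^3/ha/year

5.14


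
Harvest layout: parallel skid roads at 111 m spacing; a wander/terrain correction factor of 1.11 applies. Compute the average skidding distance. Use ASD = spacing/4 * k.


Formula: ASD = (spacing / 4) * correction
Uncorrected distance = spacing / 4 = 111 / 4 = 27.75 m
ASD = 27.75 * 1.11 = 31 m

31


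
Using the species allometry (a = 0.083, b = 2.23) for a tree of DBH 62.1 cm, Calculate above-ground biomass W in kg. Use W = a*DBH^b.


Formula: W = a * DBH^b  (allometric power law)
DBH^b = 62.1^2.23 = 9967.6842
W = 0.083 * 9967.6842 = 827.3 kg

827.3


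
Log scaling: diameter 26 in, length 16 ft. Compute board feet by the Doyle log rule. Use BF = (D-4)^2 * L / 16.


Doyle: BF = (D - 4)^2 * L / 16
Adjusted diameter = 26 - 4 = 22 in
(D-4)^2 = 22^2 = 484
BF = 484 * 16 / 16 = 484 BF

484


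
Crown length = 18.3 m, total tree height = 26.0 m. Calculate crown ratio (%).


Formula: Crown Ratio = (Crown Length / Total Height) * 100
CR = (18.3 m / 26.0 m) * 100
CR = 0.7038 * 100 = 70.4%

70.4


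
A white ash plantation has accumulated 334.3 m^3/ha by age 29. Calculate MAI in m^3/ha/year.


Formula: MAI = Total Volume / Stand Age
MAI = 334.3 m^3/ha / 29 years
MAI = 11.53 m^3/ha/year

11.53


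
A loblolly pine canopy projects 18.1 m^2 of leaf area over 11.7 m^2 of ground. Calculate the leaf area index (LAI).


Formula: LAI = total leaf area / ground area  (dimensionless)
LAI = 18.1 m^2 / 11.7 m^2
LAI = 1.55

1.55


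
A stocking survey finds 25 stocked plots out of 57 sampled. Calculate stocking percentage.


Formula: Stocking % = stocked plots / total plots * 100
Stocking = 25 / 57 * 100
Stocking = 0.4386 * 100 = 43.9%

43.9


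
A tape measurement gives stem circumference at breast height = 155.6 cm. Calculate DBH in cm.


Formula: DBH = C / pi
DBH = 155.6 / pi
pi = 3.14159...
DBH = 49.5 cm

49.5


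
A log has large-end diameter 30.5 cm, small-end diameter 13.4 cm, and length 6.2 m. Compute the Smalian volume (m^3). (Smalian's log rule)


Smalian: V = (A1 + A2)/2 * L,  A = pi*(D/200)^2
A1 = pi*(30.5/200)^2 = 0.073062 m^2
A2 = pi*(13.4/200)^2 = 0.014103 m^2
V = (0.073062+0.014103)/2*6.2 = 0.2702 m^3

0.2702


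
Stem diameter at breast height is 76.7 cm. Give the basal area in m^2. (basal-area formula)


Formula: BA = pi * (DBH/2)^2 / 10000  (cm^2 to m^2)
Radius = DBH/2 = 76.7/2 = 38.35 cm
BA = pi * 38.35^2 / 10000
   = 4620.411 cm^2 / 10000
   = 0.462 m^2

0.462


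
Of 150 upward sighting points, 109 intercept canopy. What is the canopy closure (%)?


Formula: Canopy closure = covered points / total points * 100
Closure = 109 / 150 * 100
Closure = 0.7267 * 100 = 72.7%

72.7


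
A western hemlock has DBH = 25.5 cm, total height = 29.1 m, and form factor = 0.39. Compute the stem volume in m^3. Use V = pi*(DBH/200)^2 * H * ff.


Formula: V = pi * (DBH/200)^2 * H * ff
Radius = DBH/200 = 25.5/200 = 0.1275 m
Radius^2 = 0.1275^2 = 0.01625625 m^2
V = pi * 0.01625625 * 29.1 * 0.39
V = 0.58 m^3

0.58


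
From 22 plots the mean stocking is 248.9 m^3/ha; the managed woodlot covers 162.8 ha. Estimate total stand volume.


Formula: Total Volume = Mean Volume per ha * Total Area
Total Volume = 248.9 m^3/ha * 162.8 ha
Total Volume = 40521 m^3

40521


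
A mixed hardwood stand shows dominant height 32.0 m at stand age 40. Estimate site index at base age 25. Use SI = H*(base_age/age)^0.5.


Formula: SI = H_dom * (base_age / age)^0.5
Age ratio = 25 / 40 = 0.625
sqrt(age_ratio) = 0.79057
SI = 32.0 * 0.79057 = 25.3 m

25.3


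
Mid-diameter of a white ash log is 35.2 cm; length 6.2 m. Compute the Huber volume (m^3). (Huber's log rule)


Huber: V = Am * L,  Am = pi*(Dm/200)^2
Am = pi*(35.2/200)^2 = 0.097314 m^2
V = 0.097314*6.2 = 0.6033 m^3

0.6033


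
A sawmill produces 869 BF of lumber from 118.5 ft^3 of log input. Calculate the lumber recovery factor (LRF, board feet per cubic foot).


Formula: LRF = Lumber Output (BF) / Log Input (ft^3)
LRF = 869 BF / 118.5 ft^3
LRF = 7.33 BF/ft^3

7.33


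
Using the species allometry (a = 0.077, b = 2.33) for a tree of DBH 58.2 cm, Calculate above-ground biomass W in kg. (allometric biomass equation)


Formula: W = a * DBH^b  (allometric power law)
DBH^b = 58.2^2.33 = 12950.0234
W = 0.077 * 12950.0234 = 997.2 kg

997.2


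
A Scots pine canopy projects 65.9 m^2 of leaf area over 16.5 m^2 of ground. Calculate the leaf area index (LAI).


Formula: LAI = total leaf area / ground area  (dimensionless)
LAI = 65.9 m^2 / 16.5 m^2
LAI = 3.99

3.99


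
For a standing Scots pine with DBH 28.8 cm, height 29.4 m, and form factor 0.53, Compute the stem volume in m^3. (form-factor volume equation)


Formula: V = pi * (DBH/200)^2 * H * ff
Radius = DBH/200 = 28.8/200 = 0.144 m
Radius^2 = 0.144^2 = 0.020736 m^2
V = pi * 0.020736 * 29.4 * 0.53
V = 1.015 m^3

1.015


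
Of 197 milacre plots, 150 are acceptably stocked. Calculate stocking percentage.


Formula: Stocking % = stocked plots / total plots * 100
Stocking = 150 / 197 * 100
Stocking = 0.7614 * 100 = 76.1%

76.1


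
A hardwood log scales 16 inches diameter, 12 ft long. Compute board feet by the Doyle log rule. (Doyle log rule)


Doyle: BF = (D - 4)^2 * L / 16
Adjusted diameter = 16 - 4 = 12 in
(D-4)^2 = 12^2 = 144
BF = 144 * 12 / 16 = 108 BF

108


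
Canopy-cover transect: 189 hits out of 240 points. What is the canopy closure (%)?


Formula: Canopy closure = covered points / total points * 100
Closure = 189 / 240 * 100
Closure = 0.7875 * 100 = 78.8%

78.8


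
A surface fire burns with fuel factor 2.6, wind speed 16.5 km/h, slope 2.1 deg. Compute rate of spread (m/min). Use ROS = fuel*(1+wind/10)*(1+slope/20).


Formula: ROS = fuel * (1 + wind/10) * (1 + slope/20)
Wind factor = 1 + 16.5/10 = 2.65
Slope factor = 1 + 2.1/20 = 1.105
ROS = 2.6 * 2.65 * 1.105 = 7.61 m/min

7.61


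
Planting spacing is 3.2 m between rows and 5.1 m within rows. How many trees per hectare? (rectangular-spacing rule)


Formula: TPH = 10000 m^2/ha / (spacing_x * spacing_y)
Area per tree = 3.2 m * 5.1 m = 16.32 m^2
TPH = 10000 / 16.32 = 613 trees/ha

613


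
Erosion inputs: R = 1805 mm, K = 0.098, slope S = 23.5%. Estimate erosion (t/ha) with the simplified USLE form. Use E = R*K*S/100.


Formula: E = R * K * S / 100  (simplified USLE)
R * K = 1805 * 0.098 = 176.89
E = 176.89 * 23.5 / 100 = 41.57 t/ha

41.57


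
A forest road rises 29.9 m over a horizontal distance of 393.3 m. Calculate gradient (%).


Formula: Gradient = rise / run * 100
Gradient = 29.9 / 393.3 * 100 = 7.6%

7.6


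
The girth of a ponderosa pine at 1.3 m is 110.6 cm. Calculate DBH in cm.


Formula: DBH = C / pi
DBH = 110.6 / pi
pi = 3.14159...
DBH = 35.2 cm

35.2


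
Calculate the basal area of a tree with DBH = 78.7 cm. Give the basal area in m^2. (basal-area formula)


Formula: BA = pi * (DBH/2)^2 / 10000  (cm^2 to m^2)
Radius = DBH/2 = 78.7/2 = 39.35 cm
BA = pi * 39.35^2 / 10000
   = 4864.5128 cm^2 / 10000
   = 0.4865 m^2

0.4865


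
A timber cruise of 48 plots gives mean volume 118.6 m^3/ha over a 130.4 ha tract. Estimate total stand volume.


Formula: Total Volume = Mean Volume per ha * Total Area
Total Volume = 118.6 m^3/ha * 130.4 ha
Total Volume = 15465 m^3

15465


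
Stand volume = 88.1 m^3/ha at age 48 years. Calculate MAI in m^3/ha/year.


Formula: MAI = Total Volume / Stand Age
MAI = 88.1 m^3/ha / 48 years
MAI = 1.84 m^3/ha/year

1.84


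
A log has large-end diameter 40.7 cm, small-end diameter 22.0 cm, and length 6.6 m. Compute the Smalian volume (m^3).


Smalian: V = (A1 + A2)/2 * L,  A = pi*(D/200)^2
A1 = pi*(40.7/200)^2 = 0.1301 m^2
A2 = pi*(22.0/200)^2 = 0.038013 m^2
V = (0.1301+0.038013)/2*6.6 = 0.5548 m^3

0.5548


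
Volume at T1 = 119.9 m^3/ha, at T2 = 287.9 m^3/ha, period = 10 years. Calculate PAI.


Formula: PAI = (V_T2 - V_T1) / (T2 - T1)
Volume increment = 287.9 - 119.9 = 168.0 m^3/ha
PAI = 168.0 / 10 = 16.8 m^3/ha/year

16.8


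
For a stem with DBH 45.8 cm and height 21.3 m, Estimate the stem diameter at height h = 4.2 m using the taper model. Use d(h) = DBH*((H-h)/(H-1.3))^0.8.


Taper: d(h) = DBH * ((H - h) / (H - 1.3))^0.8
Numerator = H - h = 21.3 - 4.2 = 17.1 m
Denominator = H - 1.3 = 21.3 - 1.3 = 20.0 m
Ratio = 17.1 / 20.0 = 0.855
d = 45.8 * 0.855^0.8 = 40.4 cm

40.4


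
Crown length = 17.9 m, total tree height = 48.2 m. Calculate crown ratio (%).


Formula: Crown Ratio = (Crown Length / Total Height) * 100
CR = (17.9 m / 48.2 m) * 100
CR = 0.3714 * 100 = 37.1%

37.1


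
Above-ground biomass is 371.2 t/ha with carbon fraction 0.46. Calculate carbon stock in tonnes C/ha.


Formula: Carbon Stock = Biomass * Carbon Fraction
C = 371.2 t/ha * 0.46
C = 170.8 t C/ha

170.8


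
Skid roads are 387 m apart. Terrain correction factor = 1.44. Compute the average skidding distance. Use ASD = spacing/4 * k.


Formula: ASD = (spacing / 4) * correction
Uncorrected distance = spacing / 4 = 387 / 4 = 96.75 m
ASD = 96.75 * 1.44 = 139 m

139


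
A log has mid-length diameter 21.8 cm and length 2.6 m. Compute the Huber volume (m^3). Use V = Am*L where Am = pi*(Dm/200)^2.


Huber: V = Am * L,  Am = pi*(Dm/200)^2
Am = pi*(21.8/200)^2 = 0.037325 m^2
V = 0.037325*2.6 = 0.097 m^3

0.097


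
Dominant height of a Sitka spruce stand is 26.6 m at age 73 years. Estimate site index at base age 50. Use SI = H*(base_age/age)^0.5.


Formula: SI = H_dom * (base_age / age)^0.5
Age ratio = 50 / 73 = 0.68493
sqrt(age_ratio) = 0.82761
SI = 26.6 * 0.82761 = 22.0 m

22.0


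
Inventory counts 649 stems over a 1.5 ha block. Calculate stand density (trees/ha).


Formula: Stand Density = N_trees / Area_ha
Density = 649 trees / 1.5 ha
Density = 433 trees/ha

433


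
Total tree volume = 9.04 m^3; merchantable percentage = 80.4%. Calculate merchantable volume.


Formula: MV = V_total * (merchantable_pct / 100)
Merchantable fraction = 80.4% / 100 = 0.804
MV = 9.04 m^3 * 0.804 = 7.268 m^3

7.268


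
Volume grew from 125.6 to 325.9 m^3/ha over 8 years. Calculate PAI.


Formula: PAI = (V_T2 - V_T1) / (T2 - T1)
Volume increment = 325.9 - 125.6 = 200.3 m^3/ha
PAI = 200.3 / 8 = 25.04 m^3/ha/year

25.04


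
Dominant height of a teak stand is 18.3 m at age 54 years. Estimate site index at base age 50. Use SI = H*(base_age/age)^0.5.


Formula: SI = H_dom * (base_age / age)^0.5
Age ratio = 50 / 54 = 0.92593
sqrt(age_ratio) = 0.96225
SI = 18.3 * 0.96225 = 17.6 m

17.6


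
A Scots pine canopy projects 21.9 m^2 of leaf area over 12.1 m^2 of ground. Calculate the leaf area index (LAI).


Formula: LAI = total leaf area / ground area  (dimensionless)
LAI = 21.9 m^2 / 12.1 m^2
LAI = 1.81

1.81


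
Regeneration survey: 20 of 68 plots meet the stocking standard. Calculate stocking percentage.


Formula: Stocking % = stocked plots / total plots * 100
Stocking = 20 / 68 * 100
Stocking = 0.2941 * 100 = 29.4%

29.4


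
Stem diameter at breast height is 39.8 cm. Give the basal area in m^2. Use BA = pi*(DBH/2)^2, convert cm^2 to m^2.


Formula: BA = pi * (DBH/2)^2 / 10000  (cm^2 to m^2)
Radius = DBH/2 = 39.8/2 = 19.9 cm
BA = pi * 19.9^2 / 10000
   = 1244.1021 cm^2 / 10000
   = 0.1244 m^2

0.1244


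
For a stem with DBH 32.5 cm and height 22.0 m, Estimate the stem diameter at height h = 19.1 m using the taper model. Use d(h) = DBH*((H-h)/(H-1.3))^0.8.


Taper: d(h) = DBH * ((H - h) / (H - 1.3))^0.8
Numerator = H - h = 22.0 - 19.1 = 2.9 m
Denominator = H - 1.3 = 22.0 - 1.3 = 20.7 m
Ratio = 2.9 / 20.7 = 0.1401
d = 32.5 * 0.1401^0.8 = 6.7 cm

6.7


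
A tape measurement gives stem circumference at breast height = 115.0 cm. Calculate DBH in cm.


Formula: DBH = C / pi
DBH = 115.0 / pi
pi = 3.14159...
DBH = 36.6 cm

36.6


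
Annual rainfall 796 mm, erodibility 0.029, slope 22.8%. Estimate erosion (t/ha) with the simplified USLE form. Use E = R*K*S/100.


Formula: E = R * K * S / 100  (simplified USLE)
R * K = 796 * 0.029 = 23.084
E = 23.084 * 22.8 / 100 = 5.26 t/ha

5.26


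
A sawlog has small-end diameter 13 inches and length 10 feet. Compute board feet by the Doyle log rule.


Doyle: BF = (D - 4)^2 * L / 16
Adjusted diameter = 13 - 4 = 9 in
(D-4)^2 = 9^2 = 81
BF = 81 * 10 / 16 = 51 BF

51


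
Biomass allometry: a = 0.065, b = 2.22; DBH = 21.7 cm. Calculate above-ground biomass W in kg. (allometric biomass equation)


Formula: W = a * DBH^b  (allometric power law)
DBH^b = 21.7^2.22 = 926.7031
W = 0.065 * 926.7031 = 60.2 kg

60.2


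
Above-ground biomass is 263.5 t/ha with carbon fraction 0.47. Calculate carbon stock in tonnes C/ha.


Formula: Carbon Stock = Biomass * Carbon Fraction
C = 263.5 t/ha * 0.47
C = 123.8 t C/ha

123.8


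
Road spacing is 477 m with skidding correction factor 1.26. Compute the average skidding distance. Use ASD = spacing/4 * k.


Formula: ASD = (spacing / 4) * correction
Uncorrected distance = spacing / 4 = 477 / 4 = 119.25 m
ASD = 119.25 * 1.26 = 150 m

150


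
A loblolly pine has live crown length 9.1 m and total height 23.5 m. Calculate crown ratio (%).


Formula: Crown Ratio = (Crown Length / Total Height) * 100
CR = (9.1 m / 23.5 m) * 100
CR = 0.3872 * 100 = 38.7%

38.7


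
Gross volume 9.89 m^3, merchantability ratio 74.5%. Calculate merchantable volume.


Formula: MV = V_total * (merchantable_pct / 100)
Merchantable fraction = 74.5% / 100 = 0.745
MV = 9.89 m^3 * 0.745 = 7.368 m^3

7.368


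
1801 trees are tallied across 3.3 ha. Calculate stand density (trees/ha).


Formula: Stand Density = N_trees / Area_ha
Density = 1801 trees / 3.3 ha
Density = 546 trees/ha

546


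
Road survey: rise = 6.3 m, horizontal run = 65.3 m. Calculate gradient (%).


Formula: Gradient = rise / run * 100
Gradient = 6.3 / 65.3 * 100 = 9.6%

9.6


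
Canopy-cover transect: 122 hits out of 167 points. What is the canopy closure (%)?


Formula: Canopy closure = covered points / total points * 100
Closure = 122 / 167 * 100
Closure = 0.7305 * 100 = 73.1%

73.1


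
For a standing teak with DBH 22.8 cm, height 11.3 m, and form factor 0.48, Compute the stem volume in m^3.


Formula: V = pi * (DBH/200)^2 * H * ff
Radius = DBH/200 = 22.8/200 = 0.114 m
Radius^2 = 0.114^2 = 0.012996 m^2
V = pi * 0.012996 * 11.3 * 0.48
V = 0.221 m^3

0.221


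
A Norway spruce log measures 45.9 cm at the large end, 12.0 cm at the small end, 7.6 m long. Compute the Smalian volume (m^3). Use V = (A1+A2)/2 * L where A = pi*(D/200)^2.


Smalian: V = (A1 + A2)/2 * L,  A = pi*(D/200)^2
A1 = pi*(45.9/200)^2 = 0.165468 m^2
A2 = pi*(12.0/200)^2 = 0.01131 m^2
V = (0.165468+0.01131)/2*7.6 = 0.6718 m^3

0.6718


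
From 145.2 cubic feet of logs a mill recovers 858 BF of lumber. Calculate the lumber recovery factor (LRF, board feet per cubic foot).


Formula: LRF = Lumber Output (BF) / Log Input (ft^3)
LRF = 858 BF / 145.2 ft^3
LRF = 5.91 BF/ft^3

5.91


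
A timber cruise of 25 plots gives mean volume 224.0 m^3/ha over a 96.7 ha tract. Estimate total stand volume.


Formula: Total Volume = Mean Volume per ha * Total Area
Total Volume = 224.0 m^3/ha * 96.7 ha
Total Volume = 21661 m^3

21661


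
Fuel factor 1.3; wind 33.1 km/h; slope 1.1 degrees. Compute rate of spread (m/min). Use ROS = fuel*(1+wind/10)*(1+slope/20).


Formula: ROS = fuel * (1 + wind/10) * (1 + slope/20)
Wind factor = 1 + 33.1/10 = 4.31
Slope factor = 1 + 1.1/20 = 1.055
ROS = 1.3 * 4.31 * 1.055 = 5.91 m/min

5.91


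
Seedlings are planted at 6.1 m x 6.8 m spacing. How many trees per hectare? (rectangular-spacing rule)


Formula: TPH = 10000 m^2/ha / (spacing_x * spacing_y)
Area per tree = 6.1 m * 6.8 m = 41.48 m^2
TPH = 10000 / 41.48 = 241 trees/ha

241


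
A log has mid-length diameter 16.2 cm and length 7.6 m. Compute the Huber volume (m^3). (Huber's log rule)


Huber: V = Am * L,  Am = pi*(Dm/200)^2
Am = pi*(16.2/200)^2 = 0.020612 m^2
V = 0.020612*7.6 = 0.1567 m^3

0.1567


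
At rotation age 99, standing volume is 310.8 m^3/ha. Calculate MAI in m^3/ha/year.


Formula: MAI = Total Volume / Stand Age
MAI = 310.8 m^3/ha / 99 years
MAI = 3.14 m^3/ha/year

3.14


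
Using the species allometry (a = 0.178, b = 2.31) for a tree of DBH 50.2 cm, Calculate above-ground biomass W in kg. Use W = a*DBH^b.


Formula: W = a * DBH^b  (allometric power law)
DBH^b = 50.2^2.31 = 8484.487
W = 0.178 * 8484.487 = 1510.2 kg

1510.2


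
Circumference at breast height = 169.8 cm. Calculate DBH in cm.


Formula: DBH = C / pi
DBH = 169.8 / pi
pi = 3.14159...
DBH = 54.0 cm

54.0


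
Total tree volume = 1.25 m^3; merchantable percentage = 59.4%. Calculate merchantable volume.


Formula: MV = V_total * (merchantable_pct / 100)
Merchantable fraction = 59.4% / 100 = 0.594
MV = 1.25 m^3 * 0.594 = 0.743 m^3

0.743


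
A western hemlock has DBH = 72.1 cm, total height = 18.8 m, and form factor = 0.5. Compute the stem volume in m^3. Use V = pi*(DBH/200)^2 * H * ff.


Formula: V = pi * (DBH/200)^2 * H * ff
Radius = DBH/200 = 72.1/200 = 0.3605 m
Radius^2 = 0.3605^2 = 0.12996025 m^2
V = pi * 0.12996025 * 18.8 * 0.5
V = 3.838 m^3

3.838


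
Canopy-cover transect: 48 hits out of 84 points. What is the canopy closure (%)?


Formula: Canopy closure = covered points / total points * 100
Closure = 48 / 84 * 100
Closure = 0.5714 * 100 = 57.1%

57.1


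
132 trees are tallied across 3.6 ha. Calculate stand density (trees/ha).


Formula: Stand Density = N_trees / Area_ha
Density = 132 trees / 3.6 ha
Density = 37 trees/ha

37


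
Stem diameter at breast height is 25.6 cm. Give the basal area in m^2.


Formula: BA = pi * (DBH/2)^2 / 10000  (cm^2 to m^2)
Radius = DBH/2 = 25.6/2 = 12.8 cm
BA = pi * 12.8^2 / 10000
   = 514.7185 cm^2 / 10000
   = 0.0515 m^2

0.0515


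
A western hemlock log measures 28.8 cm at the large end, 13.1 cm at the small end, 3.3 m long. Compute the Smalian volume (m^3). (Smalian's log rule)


Smalian: V = (A1 + A2)/2 * L,  A = pi*(D/200)^2
A1 = pi*(28.8/200)^2 = 0.065144 m^2
A2 = pi*(13.1/200)^2 = 0.013478 m^2
V = (0.065144+0.013478)/2*3.3 = 0.1297 m^3

0.1297


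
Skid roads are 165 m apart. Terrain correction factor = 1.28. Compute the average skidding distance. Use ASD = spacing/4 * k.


Formula: ASD = (spacing / 4) * correction
Uncorrected distance = spacing / 4 = 165 / 4 = 41.25 m
ASD = 41.25 * 1.28 = 53 m

53


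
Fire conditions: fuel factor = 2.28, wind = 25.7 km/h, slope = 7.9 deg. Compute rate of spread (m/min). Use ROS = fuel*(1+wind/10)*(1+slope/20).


Formula: ROS = fuel * (1 + wind/10) * (1 + slope/20)
Wind factor = 1 + 25.7/10 = 3.57
Slope factor = 1 + 7.9/20 = 1.395
ROS = 2.28 * 3.57 * 1.395 = 11.35 m/min

11.35


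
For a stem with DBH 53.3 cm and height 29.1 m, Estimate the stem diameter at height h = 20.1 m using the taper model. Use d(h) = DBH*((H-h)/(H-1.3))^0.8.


Taper: d(h) = DBH * ((H - h) / (H - 1.3))^0.8
Numerator = H - h = 29.1 - 20.1 = 9.0 m
Denominator = H - 1.3 = 29.1 - 1.3 = 27.8 m
Ratio = 9.0 / 27.8 = 0.32374
d = 53.3 * 0.32374^0.8 = 21.6 cm

21.6


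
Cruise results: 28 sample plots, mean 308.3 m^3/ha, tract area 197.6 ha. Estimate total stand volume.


Formula: Total Volume = Mean Volume per ha * Total Area
Total Volume = 308.3 m^3/ha * 197.6 ha
Total Volume = 60920 m^3

60920


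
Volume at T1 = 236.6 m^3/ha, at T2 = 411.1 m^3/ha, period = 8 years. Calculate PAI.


Formula: PAI = (V_T2 - V_T1) / (T2 - T1)
Volume increment = 411.1 - 236.6 = 174.5 m^3/ha
PAI = 174.5 / 8 = 21.81 m^3/ha/year

21.81


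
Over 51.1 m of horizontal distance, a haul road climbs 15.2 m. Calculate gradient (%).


Formula: Gradient = rise / run * 100
Gradient = 15.2 / 51.1 * 100 = 29.7%

29.7


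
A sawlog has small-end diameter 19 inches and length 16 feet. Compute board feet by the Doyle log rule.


Doyle: BF = (D - 4)^2 * L / 16
Adjusted diameter = 19 - 4 = 15 in
(D-4)^2 = 15^2 = 225
BF = 225 * 16 / 16 = 225 BF

225


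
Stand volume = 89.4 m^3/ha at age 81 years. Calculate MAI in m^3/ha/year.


Formula: MAI = Total Volume / Stand Age
MAI = 89.4 m^3/ha / 81 years
MAI = 1.1 m^3/ha/year

1.1


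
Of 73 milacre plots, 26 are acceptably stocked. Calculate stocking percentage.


Formula: Stocking % = stocked plots / total plots * 100
Stocking = 26 / 73 * 100
Stocking = 0.3562 * 100 = 35.6%

35.6


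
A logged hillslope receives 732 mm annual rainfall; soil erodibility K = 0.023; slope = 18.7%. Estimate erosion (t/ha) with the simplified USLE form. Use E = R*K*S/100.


Formula: E = R * K * S / 100  (simplified USLE)
R * K = 732 * 0.023 = 16.836
E = 16.836 * 18.7 / 100 = 3.15 t/ha

3.15


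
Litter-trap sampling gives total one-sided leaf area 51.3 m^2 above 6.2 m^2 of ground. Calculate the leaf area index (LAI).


Formula: LAI = total leaf area / ground area  (dimensionless)
LAI = 51.3 m^2 / 6.2 m^2
LAI = 8.27

8.27


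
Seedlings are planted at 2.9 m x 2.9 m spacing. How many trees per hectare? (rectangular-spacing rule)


Formula: TPH = 10000 m^2/ha / (spacing_x * spacing_y)
Area per tree = 2.9 m * 2.9 m = 8.41 m^2
TPH = 10000 / 8.41 = 1189 trees/ha

1189


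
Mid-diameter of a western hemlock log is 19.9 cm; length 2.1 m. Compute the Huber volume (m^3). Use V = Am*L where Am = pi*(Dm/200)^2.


Huber: V = Am * L,  Am = pi*(Dm/200)^2
Am = pi*(19.9/200)^2 = 0.031103 m^2
V = 0.031103*2.1 = 0.0653 m^3

0.0653


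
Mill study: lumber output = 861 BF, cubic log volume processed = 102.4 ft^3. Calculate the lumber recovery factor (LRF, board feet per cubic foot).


Formula: LRF = Lumber Output (BF) / Log Input (ft^3)
LRF = 861 BF / 102.4 ft^3
LRF = 8.41 BF/ft^3

8.41


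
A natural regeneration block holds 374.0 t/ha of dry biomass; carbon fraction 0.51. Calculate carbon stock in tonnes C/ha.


Formula: Carbon Stock = Biomass * Carbon Fraction
C = 374.0 t/ha * 0.51
C = 190.7 t C/ha

190.7


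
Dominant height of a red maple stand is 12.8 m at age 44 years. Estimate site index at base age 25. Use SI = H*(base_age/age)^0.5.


Formula: SI = H_dom * (base_age / age)^0.5
Age ratio = 25 / 44 = 0.56818
sqrt(age_ratio) = 0.75378
SI = 12.8 * 0.75378 = 9.6 m

9.6


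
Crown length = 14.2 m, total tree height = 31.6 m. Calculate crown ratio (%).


Formula: Crown Ratio = (Crown Length / Total Height) * 100
CR = (14.2 m / 31.6 m) * 100
CR = 0.4494 * 100 = 44.9%

44.9


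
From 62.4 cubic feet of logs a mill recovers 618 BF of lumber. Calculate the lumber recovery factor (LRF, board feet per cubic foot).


Formula: LRF = Lumber Output (BF) / Log Input (ft^3)
LRF = 618 BF / 62.4 ft^3
LRF = 9.9 BF/ft^3

9.9


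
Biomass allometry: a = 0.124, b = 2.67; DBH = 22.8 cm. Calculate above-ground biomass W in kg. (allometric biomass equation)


Formula: W = a * DBH^b  (allometric power law)
DBH^b = 22.8^2.67 = 4223.6317
W = 0.124 * 4223.6317 = 523.7 kg

523.7


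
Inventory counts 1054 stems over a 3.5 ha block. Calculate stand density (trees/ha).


Formula: Stand Density = N_trees / Area_ha
Density = 1054 trees / 3.5 ha
Density = 301 trees/ha

301


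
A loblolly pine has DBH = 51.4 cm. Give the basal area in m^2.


Formula: BA = pi * (DBH/2)^2 / 10000  (cm^2 to m^2)
Radius = DBH/2 = 51.4/2 = 25.7 cm
BA = pi * 25.7^2 / 10000
   = 2074.9905 cm^2 / 10000
   = 0.2075 m^2

0.2075


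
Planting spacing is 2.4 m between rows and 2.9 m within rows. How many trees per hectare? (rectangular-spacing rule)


Formula: TPH = 10000 m^2/ha / (spacing_x * spacing_y)
Area per tree = 2.4 m * 2.9 m = 6.96 m^2
TPH = 10000 / 6.96 = 1437 trees/ha

1437


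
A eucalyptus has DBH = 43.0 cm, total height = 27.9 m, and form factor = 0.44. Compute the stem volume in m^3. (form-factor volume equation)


Formula: V = pi * (DBH/200)^2 * H * ff
Radius = DBH/200 = 43.0/200 = 0.215 m
Radius^2 = 0.215^2 = 0.046225 m^2
V = pi * 0.046225 * 27.9 * 0.44
V = 1.783 m^3

1.783


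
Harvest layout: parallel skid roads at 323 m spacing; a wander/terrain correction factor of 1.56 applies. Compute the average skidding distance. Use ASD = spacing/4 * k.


Formula: ASD = (spacing / 4) * correction
Uncorrected distance = spacing / 4 = 323 / 4 = 80.75 m
ASD = 80.75 * 1.56 = 126 m

126


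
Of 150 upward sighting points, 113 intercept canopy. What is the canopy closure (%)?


Formula: Canopy closure = covered points / total points * 100
Closure = 113 / 150 * 100
Closure = 0.7533 * 100 = 75.3%

75.3


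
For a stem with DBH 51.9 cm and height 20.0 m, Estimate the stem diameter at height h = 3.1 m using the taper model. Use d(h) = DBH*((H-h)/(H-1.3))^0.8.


Taper: d(h) = DBH * ((H - h) / (H - 1.3))^0.8
Numerator = H - h = 20.0 - 3.1 = 16.9 m
Denominator = H - 1.3 = 20.0 - 1.3 = 18.7 m
Ratio = 16.9 / 18.7 = 0.90374
d = 51.9 * 0.90374^0.8 = 47.9 cm

47.9


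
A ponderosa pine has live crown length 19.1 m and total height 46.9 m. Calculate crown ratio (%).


Formula: Crown Ratio = (Crown Length / Total Height) * 100
CR = (19.1 m / 46.9 m) * 100
CR = 0.4072 * 100 = 40.7%

40.7


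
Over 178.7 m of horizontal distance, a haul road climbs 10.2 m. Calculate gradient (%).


Formula: Gradient = rise / run * 100
Gradient = 10.2 / 178.7 * 100 = 5.7%

5.7


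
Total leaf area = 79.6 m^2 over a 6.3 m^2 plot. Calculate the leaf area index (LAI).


Formula: LAI = total leaf area / ground area  (dimensionless)
LAI = 79.6 m^2 / 6.3 m^2
LAI = 12.63

12.63


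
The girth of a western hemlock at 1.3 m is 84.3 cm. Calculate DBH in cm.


Formula: DBH = C / pi
DBH = 84.3 / pi
pi = 3.14159...
DBH = 26.8 cm

26.8


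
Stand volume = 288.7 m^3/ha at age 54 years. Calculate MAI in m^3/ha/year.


Formula: MAI = Total Volume / Stand Age
MAI = 288.7 m^3/ha / 54 years
MAI = 5.35 m^3/ha/year

5.35


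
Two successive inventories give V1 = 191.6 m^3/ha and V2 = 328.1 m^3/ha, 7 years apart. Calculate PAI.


Formula: PAI = (V_T2 - V_T1) / (T2 - T1)
Volume increment = 328.1 - 191.6 = 136.5 m^3/ha
PAI = 136.5 / 7 = 19.5 m^3/ha/year

19.5


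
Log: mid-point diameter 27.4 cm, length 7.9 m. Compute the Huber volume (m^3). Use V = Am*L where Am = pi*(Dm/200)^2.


Huber: V = Am * L,  Am = pi*(Dm/200)^2
Am = pi*(27.4/200)^2 = 0.058965 m^2
V = 0.058965*7.9 = 0.4658 m^3

0.4658


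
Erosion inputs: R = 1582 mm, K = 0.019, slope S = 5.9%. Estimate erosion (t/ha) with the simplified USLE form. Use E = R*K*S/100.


Formula: E = R * K * S / 100  (simplified USLE)
R * K = 1582 * 0.019 = 30.058
E = 30.058 * 5.9 / 100 = 1.77 t/ha

1.77


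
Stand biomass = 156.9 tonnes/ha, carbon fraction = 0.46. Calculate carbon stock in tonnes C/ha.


Formula: Carbon Stock = Biomass * Carbon Fraction
C = 156.9 t/ha * 0.46
C = 72.2 t C/ha

72.2


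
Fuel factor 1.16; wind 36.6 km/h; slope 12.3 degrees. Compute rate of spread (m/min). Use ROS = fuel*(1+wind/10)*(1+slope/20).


Formula: ROS = fuel * (1 + wind/10) * (1 + slope/20)
Wind factor = 1 + 36.6/10 = 4.66
Slope factor = 1 + 12.3/20 = 1.615
ROS = 1.16 * 4.66 * 1.615 = 8.73 m/min

8.73


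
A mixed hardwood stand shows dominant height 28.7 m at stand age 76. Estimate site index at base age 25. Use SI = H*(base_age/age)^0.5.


Formula: SI = H_dom * (base_age / age)^0.5
Age ratio = 25 / 76 = 0.32895
sqrt(age_ratio) = 0.57354
SI = 28.7 * 0.57354 = 16.5 m

16.5


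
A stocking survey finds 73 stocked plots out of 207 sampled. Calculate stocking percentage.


Formula: Stocking % = stocked plots / total plots * 100
Stocking = 73 / 207 * 100
Stocking = 0.3527 * 100 = 35.3%

35.3


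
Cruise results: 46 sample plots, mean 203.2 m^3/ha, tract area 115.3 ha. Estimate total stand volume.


Formula: Total Volume = Mean Volume per ha * Total Area
Total Volume = 203.2 m^3/ha * 115.3 ha
Total Volume = 23429 m^3

23429


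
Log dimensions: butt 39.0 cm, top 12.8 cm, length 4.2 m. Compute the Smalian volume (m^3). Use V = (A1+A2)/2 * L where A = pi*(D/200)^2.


Smalian: V = (A1 + A2)/2 * L,  A = pi*(D/200)^2
A1 = pi*(39.0/200)^2 = 0.119459 m^2
A2 = pi*(12.8/200)^2 = 0.012868 m^2
V = (0.119459+0.012868)/2*4.2 = 0.2779 m^3

0.2779


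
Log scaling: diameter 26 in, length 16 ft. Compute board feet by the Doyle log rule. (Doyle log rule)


Doyle: BF = (D - 4)^2 * L / 16
Adjusted diameter = 26 - 4 = 22 in
(D-4)^2 = 22^2 = 484
BF = 484 * 16 / 16 = 484 BF

484


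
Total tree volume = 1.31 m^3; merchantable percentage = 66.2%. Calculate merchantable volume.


Formula: MV = V_total * (merchantable_pct / 100)
Merchantable fraction = 66.2% / 100 = 0.662
MV = 1.31 m^3 * 0.662 = 0.867 m^3

0.867


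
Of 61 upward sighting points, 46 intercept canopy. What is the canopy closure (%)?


Formula: Canopy closure = covered points / total points * 100
Closure = 46 / 61 * 100
Closure = 0.7541 * 100 = 75.4%

75.4


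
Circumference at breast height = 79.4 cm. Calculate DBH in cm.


Formula: DBH = C / pi
DBH = 79.4 / pi
pi = 3.14159...
DBH = 25.3 cm

25.3


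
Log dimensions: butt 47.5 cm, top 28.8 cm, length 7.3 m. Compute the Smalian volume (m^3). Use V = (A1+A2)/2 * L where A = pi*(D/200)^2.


Smalian: V = (A1 + A2)/2 * L,  A = pi*(D/200)^2
A1 = pi*(47.5/200)^2 = 0.177205 m^2
A2 = pi*(28.8/200)^2 = 0.065144 m^2
V = (0.177205+0.065144)/2*7.3 = 0.8846 m^3

0.8846


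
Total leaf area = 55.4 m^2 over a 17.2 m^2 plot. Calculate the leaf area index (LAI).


Formula: LAI = total leaf area / ground area  (dimensionless)
LAI = 55.4 m^2 / 17.2 m^2
LAI = 3.22

3.22


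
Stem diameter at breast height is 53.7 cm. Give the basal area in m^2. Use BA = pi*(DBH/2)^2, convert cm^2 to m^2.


Formula: BA = pi * (DBH/2)^2 / 10000  (cm^2 to m^2)
Radius = DBH/2 = 53.7/2 = 26.85 cm
BA = pi * 26.85^2 / 10000
   = 2264.8448 cm^2 / 10000
   = 0.2265 m^2

0.2265


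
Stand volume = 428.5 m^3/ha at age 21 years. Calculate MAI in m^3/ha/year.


Formula: MAI = Total Volume / Stand Age
MAI = 428.5 m^3/ha / 21 years
MAI = 20.4 m^3/ha/year

20.4


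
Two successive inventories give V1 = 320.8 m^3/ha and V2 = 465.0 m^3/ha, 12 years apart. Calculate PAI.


Formula: PAI = (V_T2 - V_T1) / (T2 - T1)
Volume increment = 465.0 - 320.8 = 144.2 m^3/ha
PAI = 144.2 / 12 = 12.02 m^3/ha/year

12.02


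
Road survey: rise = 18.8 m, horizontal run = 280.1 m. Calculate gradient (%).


Formula: Gradient = rise / run * 100
Gradient = 18.8 / 280.1 * 100 = 6.7%

6.7


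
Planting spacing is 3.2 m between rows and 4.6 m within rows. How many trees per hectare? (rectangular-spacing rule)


Formula: TPH = 10000 m^2/ha / (spacing_x * spacing_y)
Area per tree = 3.2 m * 4.6 m = 14.72 m^2
TPH = 10000 / 14.72 = 679 trees/ha

679


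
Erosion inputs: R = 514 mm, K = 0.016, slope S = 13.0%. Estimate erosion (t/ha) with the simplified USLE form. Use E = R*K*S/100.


Formula: E = R * K * S / 100  (simplified USLE)
R * K = 514 * 0.016 = 8.224
E = 8.224 * 13.0 / 100 = 1.07 t/ha

1.07


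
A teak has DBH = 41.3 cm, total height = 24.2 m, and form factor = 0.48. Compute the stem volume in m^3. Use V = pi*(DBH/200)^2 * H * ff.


Formula: V = pi * (DBH/200)^2 * H * ff
Radius = DBH/200 = 41.3/200 = 0.2065 m
Radius^2 = 0.2065^2 = 0.04264225 m^2
V = pi * 0.04264225 * 24.2 * 0.48
V = 1.556 m^3

1.556


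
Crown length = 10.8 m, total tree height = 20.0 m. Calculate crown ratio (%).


Formula: Crown Ratio = (Crown Length / Total Height) * 100
CR = (10.8 m / 20.0 m) * 100
CR = 0.54 * 100 = 54.0%

54.0


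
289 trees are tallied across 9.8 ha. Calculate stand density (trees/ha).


Formula: Stand Density = N_trees / Area_ha
Density = 289 trees / 9.8 ha
Density = 29 trees/ha

29


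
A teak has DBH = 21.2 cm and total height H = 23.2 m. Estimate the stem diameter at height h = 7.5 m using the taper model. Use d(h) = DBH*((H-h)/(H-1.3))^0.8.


Taper: d(h) = DBH * ((H - h) / (H - 1.3))^0.8
Numerator = H - h = 23.2 - 7.5 = 15.7 m
Denominator = H - 1.3 = 23.2 - 1.3 = 21.9 m
Ratio = 15.7 / 21.9 = 0.71689
d = 21.2 * 0.71689^0.8 = 16.2 cm

16.2


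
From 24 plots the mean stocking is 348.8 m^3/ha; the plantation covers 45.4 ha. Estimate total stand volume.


Formula: Total Volume = Mean Volume per ha * Total Area
Total Volume = 348.8 m^3/ha * 45.4 ha
Total Volume = 15836 m^3

15836
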